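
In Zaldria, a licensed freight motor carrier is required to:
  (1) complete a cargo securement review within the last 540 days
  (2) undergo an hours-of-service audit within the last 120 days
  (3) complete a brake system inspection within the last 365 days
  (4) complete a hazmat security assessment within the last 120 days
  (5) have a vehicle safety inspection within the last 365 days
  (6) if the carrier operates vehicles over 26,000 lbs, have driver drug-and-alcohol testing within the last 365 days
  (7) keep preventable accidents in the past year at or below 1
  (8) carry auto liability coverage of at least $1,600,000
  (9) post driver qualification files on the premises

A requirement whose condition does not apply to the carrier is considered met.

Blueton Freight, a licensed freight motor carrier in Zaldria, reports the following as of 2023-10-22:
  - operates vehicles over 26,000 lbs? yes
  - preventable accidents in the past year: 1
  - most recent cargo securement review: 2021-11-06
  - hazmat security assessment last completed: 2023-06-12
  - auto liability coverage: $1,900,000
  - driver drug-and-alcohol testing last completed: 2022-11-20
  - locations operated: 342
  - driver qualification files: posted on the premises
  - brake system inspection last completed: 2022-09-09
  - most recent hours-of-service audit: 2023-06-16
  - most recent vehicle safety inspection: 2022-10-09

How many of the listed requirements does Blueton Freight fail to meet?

5

1. cargo securement review 715 days ago vs limit 540 → not met
2. hours-of-service audit 128 days ago vs limit 120 → not met
3. brake system inspection 408 days ago vs limit 365 → not met
4. hazmat security assessment 132 days ago vs limit 120 → not met
5. vehicle safety inspection 378 days ago vs limit 365 → not met
6. condition 'operates vehicles over 26,000 lbs' holds; driver drug-and-alcohol testing 336 days ago vs limit 365 → met
7. preventable accidents in the past year 1 ≤ 1 → met
8. auto liability coverage $1,900,000 ≥ $1,600,000 → met
9. driver qualification files present → met
Not met: 5 of 9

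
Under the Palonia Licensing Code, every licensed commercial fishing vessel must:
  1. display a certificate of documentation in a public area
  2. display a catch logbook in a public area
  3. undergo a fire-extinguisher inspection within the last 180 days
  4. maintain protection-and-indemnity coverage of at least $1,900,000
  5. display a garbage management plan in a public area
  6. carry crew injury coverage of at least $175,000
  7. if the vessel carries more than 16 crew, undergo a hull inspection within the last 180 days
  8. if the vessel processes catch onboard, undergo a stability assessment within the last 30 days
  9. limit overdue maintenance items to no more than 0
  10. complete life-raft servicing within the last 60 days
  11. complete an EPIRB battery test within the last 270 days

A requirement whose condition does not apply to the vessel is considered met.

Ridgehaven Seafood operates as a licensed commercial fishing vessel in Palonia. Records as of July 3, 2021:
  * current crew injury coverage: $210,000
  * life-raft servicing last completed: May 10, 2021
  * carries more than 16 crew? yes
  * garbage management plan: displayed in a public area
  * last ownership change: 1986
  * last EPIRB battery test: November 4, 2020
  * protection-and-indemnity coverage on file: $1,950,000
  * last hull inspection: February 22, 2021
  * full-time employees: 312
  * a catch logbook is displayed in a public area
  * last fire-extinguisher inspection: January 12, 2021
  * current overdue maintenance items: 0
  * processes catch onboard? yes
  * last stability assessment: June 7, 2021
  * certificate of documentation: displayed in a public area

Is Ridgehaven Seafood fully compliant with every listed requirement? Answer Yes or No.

Yes

1. certificate of documentation present → met
2. catch logbook present → met
3. fire-extinguisher inspection 172 days ago vs limit 180 → met
4. protection-and-indemnity coverage $1,950,000 ≥ $1,900,000 → met
5. garbage management plan present → met
6. crew injury coverage $210,000 ≥ $175,000 → met
7. condition 'carries more than 16 crew' holds; hull inspection 131 days ago vs limit 180 → met
8. condition 'processes catch onboard' holds; stability assessment 26 days ago vs limit 30 → met
9. overdue maintenance items 0 ≤ 0 → met
10. life-raft servicing 54 days ago vs limit 60 → met
11. EPIRB battery test 241 days ago vs limit 270 → met
All met.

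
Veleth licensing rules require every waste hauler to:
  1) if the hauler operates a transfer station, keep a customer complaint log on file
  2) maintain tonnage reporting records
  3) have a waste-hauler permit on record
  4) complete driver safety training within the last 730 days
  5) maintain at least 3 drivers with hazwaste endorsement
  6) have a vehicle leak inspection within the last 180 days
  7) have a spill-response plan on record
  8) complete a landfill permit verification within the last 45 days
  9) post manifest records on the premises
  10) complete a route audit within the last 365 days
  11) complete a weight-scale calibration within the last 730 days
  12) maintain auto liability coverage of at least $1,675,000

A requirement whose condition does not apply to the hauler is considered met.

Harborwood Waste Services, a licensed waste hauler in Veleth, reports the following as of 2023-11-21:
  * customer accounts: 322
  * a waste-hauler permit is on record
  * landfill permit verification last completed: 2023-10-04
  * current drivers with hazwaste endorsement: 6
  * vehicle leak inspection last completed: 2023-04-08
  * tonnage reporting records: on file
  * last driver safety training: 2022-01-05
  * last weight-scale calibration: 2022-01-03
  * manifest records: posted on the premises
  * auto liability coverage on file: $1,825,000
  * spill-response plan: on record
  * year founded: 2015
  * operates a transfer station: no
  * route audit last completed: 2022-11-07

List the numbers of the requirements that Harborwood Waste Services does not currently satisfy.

6, 8, 10

1. condition 'operates a transfer station' does not hold → requirement n/a → met
2. tonnage reporting records present → met
3. waste-hauler permit present → met
4. driver safety training 685 days ago vs limit 730 → met
5. drivers with hazwaste endorsement 6 ≥ 3 → met
6. vehicle leak inspection 227 days ago vs limit 180 → not met
7. spill-response plan present → met
8. landfill permit verification 48 days ago vs limit 45 → not met
9. manifest records present → met
10. route audit 379 days ago vs limit 365 → not met
11. weight-scale calibration 687 days ago vs limit 730 → met
12. auto liability coverage $1,825,000 ≥ $1,675,000 → met
Not met: 6, 8, 10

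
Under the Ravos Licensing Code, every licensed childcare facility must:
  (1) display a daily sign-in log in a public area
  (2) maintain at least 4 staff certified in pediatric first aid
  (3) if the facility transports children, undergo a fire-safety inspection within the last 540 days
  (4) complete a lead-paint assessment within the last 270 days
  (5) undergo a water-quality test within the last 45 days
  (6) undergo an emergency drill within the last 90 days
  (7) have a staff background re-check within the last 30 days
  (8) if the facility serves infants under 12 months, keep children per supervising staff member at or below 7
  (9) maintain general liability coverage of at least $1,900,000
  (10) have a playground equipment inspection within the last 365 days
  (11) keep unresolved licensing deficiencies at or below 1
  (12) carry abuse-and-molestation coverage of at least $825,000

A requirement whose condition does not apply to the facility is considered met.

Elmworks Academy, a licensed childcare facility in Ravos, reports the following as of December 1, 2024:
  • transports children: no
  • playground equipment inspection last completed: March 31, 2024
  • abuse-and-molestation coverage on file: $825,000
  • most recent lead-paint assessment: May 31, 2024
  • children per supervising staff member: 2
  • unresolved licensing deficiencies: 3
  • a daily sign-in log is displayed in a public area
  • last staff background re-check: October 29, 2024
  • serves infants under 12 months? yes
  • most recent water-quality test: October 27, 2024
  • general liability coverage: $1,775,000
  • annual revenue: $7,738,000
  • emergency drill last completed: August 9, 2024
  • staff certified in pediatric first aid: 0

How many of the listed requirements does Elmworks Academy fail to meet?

5

1. daily sign-in log present → met
2. staff certified in pediatric first aid 0 < 4 → not met
3. condition 'transports children' does not hold → requirement n/a → met
4. lead-paint assessment 184 days ago vs limit 270 → met
5. water-quality test 35 days ago vs limit 45 → met
6. emergency drill 114 days ago vs limit 90 → not met
7. staff background re-check 33 days ago vs limit 30 → not met
8. condition 'serves infants under 12 months' holds; children per supervising staff member 2 ≤ 7 → met
9. general liability coverage $1,775,000 < $1,900,000 → not met
10. playground equipment inspection 245 days ago vs limit 365 → met
11. unresolved licensing deficiencies 3 > 1 → not met
12. abuse-and-molestation coverage $825,000 ≥ $825,000 → met
Not met: 5 of 12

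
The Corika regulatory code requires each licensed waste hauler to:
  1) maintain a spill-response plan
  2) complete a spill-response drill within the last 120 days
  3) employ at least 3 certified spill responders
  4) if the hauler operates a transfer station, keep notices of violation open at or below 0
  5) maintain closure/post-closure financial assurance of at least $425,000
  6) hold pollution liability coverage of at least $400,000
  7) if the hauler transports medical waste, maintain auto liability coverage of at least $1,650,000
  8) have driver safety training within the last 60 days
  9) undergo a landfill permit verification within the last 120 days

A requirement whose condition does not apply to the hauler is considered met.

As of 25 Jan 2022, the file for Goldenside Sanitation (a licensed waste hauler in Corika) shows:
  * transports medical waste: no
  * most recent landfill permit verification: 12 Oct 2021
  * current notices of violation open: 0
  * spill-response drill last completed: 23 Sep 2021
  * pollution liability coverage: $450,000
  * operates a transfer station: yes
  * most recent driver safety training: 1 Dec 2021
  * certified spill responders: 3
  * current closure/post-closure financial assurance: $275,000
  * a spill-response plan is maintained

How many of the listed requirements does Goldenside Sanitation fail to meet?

2

1. spill-response plan present → met
2. spill-response drill 124 days ago vs limit 120 → not met
3. certified spill responders 3 ≥ 3 → met
4. condition 'operates a transfer station' holds; notices of violation open 0 ≤ 0 → met
5. closure/post-closure financial assurance $275,000 < $425,000 → not met
6. pollution liability coverage $450,000 ≥ $400,000 → met
7. condition 'transports medical waste' does not hold → requirement n/a → met
8. driver safety training 55 days ago vs limit 60 → met
9. landfill permit verification 105 days ago vs limit 120 → met
Not met: 2 of 9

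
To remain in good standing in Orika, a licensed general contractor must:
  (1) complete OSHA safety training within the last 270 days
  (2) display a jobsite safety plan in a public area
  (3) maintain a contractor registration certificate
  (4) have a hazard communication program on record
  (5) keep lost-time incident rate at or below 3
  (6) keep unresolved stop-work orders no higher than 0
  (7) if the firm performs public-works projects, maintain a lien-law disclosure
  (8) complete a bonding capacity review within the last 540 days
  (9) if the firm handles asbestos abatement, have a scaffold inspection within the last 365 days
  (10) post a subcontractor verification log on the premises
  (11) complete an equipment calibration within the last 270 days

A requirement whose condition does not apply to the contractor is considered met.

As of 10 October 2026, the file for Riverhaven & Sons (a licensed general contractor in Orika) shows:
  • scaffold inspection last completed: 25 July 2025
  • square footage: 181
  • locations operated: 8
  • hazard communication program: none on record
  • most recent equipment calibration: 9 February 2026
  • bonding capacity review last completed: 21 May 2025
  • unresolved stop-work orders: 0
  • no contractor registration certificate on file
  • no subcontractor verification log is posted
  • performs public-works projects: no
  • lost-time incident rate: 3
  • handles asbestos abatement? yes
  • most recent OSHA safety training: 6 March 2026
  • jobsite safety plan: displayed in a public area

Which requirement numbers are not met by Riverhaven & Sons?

1. OSHA safety training 218 days ago vs limit 270 → met
2. jobsite safety plan present → met
3. contractor registration certificate absent → not met
4. hazard communication program absent → not met
5. lost-time incident rate 3 ≤ 3 → met
6. unresolved stop-work orders 0 ≤ 0 → met
7. condition 'performs public-works projects' does not hold → requirement n/a → met
8. bonding capacity review 507 days ago vs limit 540 → met
9. condition 'handles asbestos abatement' holds; scaffold inspection 442 days ago vs limit 365 → not met
10. subcontractor verification log absent → not met
11. equipment calibration 243 days ago vs limit 270 → met
Not met: 3, 4, 9, 10

3, 4, 9, 10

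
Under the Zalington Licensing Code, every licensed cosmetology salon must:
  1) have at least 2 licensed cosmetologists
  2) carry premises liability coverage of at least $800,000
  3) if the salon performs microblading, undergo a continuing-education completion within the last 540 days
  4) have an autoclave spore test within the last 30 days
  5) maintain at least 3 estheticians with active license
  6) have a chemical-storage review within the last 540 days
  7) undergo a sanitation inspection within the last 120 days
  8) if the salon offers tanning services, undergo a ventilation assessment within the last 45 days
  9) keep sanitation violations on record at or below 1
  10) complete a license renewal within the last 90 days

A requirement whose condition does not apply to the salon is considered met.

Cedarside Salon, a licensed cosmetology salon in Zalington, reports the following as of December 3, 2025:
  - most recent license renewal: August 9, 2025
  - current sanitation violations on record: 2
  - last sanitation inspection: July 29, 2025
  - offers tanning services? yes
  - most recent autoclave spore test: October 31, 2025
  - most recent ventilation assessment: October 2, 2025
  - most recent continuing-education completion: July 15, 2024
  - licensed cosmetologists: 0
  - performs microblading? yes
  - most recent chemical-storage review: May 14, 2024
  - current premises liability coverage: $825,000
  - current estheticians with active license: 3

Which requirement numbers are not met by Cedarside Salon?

1. licensed cosmetologists 0 < 2 → not met
2. premises liability coverage $825,000 ≥ $800,000 → met
3. condition 'performs microblading' holds; continuing-education completion 506 days ago vs limit 540 → met
4. autoclave spore test 33 days ago vs limit 30 → not met
5. estheticians with active license 3 ≥ 3 → met
6. chemical-storage review 568 days ago vs limit 540 → not met
7. sanitation inspection 127 days ago vs limit 120 → not met
8. condition 'offers tanning services' holds; ventilation assessment 62 days ago vs limit 45 → not met
9. sanitation violations on record 2 > 1 → not met
10. license renewal 116 days ago vs limit 90 → not met
Not met: 1, 4, 6, 7, 8, 9, 10

1, 4, 6, 7, 8, 9, 10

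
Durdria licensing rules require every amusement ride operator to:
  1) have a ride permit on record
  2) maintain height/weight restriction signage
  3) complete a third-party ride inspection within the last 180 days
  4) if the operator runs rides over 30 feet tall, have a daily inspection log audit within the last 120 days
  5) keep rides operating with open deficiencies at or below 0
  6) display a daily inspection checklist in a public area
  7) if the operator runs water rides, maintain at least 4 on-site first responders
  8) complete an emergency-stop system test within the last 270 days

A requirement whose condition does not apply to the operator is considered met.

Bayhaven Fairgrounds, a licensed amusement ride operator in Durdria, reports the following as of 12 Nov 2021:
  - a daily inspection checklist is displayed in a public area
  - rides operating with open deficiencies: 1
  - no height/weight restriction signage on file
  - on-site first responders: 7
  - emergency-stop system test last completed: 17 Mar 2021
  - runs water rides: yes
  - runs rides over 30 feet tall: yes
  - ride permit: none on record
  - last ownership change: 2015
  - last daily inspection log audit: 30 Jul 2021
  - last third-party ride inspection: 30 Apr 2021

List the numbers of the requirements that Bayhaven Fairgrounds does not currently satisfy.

1. ride permit absent → not met
2. height/weight restriction signage absent → not met
3. third-party ride inspection 196 days ago vs limit 180 → not met
4. condition 'runs rides over 30 feet tall' holds; daily inspection log audit 105 days ago vs limit 120 → met
5. rides operating with open deficiencies 1 > 0 → not met
6. daily inspection checklist present → met
7. condition 'runs water rides' holds; on-site first responders 7 ≥ 4 → met
8. emergency-stop system test 240 days ago vs limit 270 → met
Not met: 1, 2, 3, 5

1, 2, 3, 5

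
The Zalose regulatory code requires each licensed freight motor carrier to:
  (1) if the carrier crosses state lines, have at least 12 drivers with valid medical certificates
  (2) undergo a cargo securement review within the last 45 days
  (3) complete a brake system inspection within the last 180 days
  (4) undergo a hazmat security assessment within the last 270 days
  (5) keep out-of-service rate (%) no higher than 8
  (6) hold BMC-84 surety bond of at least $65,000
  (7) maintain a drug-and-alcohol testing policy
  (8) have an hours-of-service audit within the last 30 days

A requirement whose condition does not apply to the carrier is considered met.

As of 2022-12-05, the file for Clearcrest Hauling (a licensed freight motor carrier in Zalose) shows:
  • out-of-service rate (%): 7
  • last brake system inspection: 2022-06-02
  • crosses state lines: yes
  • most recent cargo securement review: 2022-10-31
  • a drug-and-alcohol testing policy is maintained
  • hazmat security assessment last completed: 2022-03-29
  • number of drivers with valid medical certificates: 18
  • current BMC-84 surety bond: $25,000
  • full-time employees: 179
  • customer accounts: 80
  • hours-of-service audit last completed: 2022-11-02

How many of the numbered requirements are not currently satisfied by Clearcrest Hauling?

3

1. condition 'crosses state lines' holds; drivers with valid medical certificates 18 ≥ 12 → met
2. cargo securement review 35 days ago vs limit 45 → met
3. brake system inspection 186 days ago vs limit 180 → not met
4. hazmat security assessment 251 days ago vs limit 270 → met
5. out-of-service rate (%) 7 ≤ 8 → met
6. BMC-84 surety bond $25,000 < $65,000 → not met
7. drug-and-alcohol testing policy present → met
8. hours-of-service audit 33 days ago vs limit 30 → not met
Not met: 3 of 8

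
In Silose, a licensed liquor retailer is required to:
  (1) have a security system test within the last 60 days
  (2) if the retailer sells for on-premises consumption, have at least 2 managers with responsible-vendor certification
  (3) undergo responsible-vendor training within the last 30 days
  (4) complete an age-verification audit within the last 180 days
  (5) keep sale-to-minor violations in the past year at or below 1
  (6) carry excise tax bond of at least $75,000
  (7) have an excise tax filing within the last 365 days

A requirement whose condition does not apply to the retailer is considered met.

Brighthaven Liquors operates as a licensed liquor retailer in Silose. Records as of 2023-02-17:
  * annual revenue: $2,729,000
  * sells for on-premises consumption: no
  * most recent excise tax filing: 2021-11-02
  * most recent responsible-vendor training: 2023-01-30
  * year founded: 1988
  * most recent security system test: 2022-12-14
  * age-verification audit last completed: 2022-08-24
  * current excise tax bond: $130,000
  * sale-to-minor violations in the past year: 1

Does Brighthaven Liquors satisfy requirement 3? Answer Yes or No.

3. responsible-vendor training 18 days ago vs limit 30 → met

Yes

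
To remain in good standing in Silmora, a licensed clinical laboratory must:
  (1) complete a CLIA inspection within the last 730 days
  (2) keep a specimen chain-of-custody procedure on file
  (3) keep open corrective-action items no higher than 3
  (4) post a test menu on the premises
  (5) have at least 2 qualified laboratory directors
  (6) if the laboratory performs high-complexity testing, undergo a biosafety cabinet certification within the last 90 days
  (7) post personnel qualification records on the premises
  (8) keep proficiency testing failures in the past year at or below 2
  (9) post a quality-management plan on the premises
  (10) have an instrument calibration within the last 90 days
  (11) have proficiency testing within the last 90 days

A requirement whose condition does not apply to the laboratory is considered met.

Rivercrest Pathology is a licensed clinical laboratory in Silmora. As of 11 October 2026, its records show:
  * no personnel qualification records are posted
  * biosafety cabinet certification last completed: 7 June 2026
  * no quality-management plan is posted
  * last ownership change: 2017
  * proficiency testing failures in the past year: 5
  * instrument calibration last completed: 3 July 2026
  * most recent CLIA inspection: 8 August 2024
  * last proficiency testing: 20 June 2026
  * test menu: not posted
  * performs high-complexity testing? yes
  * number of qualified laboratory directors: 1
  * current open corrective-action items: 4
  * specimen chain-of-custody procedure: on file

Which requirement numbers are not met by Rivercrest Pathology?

1, 3, 4, 5, 6, 7, 8, 9, 10, 11

1. CLIA inspection 794 days ago vs limit 730 → not met
2. specimen chain-of-custody procedure present → met
3. open corrective-action items 4 > 3 → not met
4. test menu absent → not met
5. qualified laboratory directors 1 < 2 → not met
6. condition 'performs high-complexity testing' holds; biosafety cabinet certification 126 days ago vs limit 90 → not met
7. personnel qualification records absent → not met
8. proficiency testing failures in the past year 5 > 2 → not met
9. quality-management plan absent → not met
10. instrument calibration 100 days ago vs limit 90 → not met
11. proficiency testing 113 days ago vs limit 90 → not met
Not met: 1, 3, 4, 5, 6, 7, 8, 9, 10, 11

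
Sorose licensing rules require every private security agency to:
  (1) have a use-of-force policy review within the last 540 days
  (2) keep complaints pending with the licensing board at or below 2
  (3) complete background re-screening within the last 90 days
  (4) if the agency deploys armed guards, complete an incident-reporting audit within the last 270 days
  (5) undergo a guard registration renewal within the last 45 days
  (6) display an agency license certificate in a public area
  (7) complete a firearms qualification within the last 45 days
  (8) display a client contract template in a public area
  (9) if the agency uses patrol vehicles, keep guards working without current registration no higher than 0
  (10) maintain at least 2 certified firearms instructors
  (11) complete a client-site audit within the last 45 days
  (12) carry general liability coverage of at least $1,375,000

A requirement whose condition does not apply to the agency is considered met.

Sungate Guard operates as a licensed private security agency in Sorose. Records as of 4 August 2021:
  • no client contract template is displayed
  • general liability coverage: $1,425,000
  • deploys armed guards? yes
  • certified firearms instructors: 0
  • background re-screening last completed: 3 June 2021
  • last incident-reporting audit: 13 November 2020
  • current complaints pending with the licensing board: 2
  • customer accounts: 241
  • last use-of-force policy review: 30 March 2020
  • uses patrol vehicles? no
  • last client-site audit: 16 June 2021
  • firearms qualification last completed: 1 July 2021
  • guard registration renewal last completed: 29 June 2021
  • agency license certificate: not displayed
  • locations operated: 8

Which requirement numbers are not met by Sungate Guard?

1. use-of-force policy review 492 days ago vs limit 540 → met
2. complaints pending with the licensing board 2 ≤ 2 → met
3. background re-screening 62 days ago vs limit 90 → met
4. condition 'deploys armed guards' holds; incident-reporting audit 264 days ago vs limit 270 → met
5. guard registration renewal 36 days ago vs limit 45 → met
6. agency license certificate absent → not met
7. firearms qualification 34 days ago vs limit 45 → met
8. client contract template absent → not met
9. condition 'uses patrol vehicles' does not hold → requirement n/a → met
10. certified firearms instructors 0 < 2 → not met
11. client-site audit 49 days ago vs limit 45 → not met
12. general liability coverage $1,425,000 ≥ $1,375,000 → met
Not met: 6, 8, 10, 11

6, 8, 10, 11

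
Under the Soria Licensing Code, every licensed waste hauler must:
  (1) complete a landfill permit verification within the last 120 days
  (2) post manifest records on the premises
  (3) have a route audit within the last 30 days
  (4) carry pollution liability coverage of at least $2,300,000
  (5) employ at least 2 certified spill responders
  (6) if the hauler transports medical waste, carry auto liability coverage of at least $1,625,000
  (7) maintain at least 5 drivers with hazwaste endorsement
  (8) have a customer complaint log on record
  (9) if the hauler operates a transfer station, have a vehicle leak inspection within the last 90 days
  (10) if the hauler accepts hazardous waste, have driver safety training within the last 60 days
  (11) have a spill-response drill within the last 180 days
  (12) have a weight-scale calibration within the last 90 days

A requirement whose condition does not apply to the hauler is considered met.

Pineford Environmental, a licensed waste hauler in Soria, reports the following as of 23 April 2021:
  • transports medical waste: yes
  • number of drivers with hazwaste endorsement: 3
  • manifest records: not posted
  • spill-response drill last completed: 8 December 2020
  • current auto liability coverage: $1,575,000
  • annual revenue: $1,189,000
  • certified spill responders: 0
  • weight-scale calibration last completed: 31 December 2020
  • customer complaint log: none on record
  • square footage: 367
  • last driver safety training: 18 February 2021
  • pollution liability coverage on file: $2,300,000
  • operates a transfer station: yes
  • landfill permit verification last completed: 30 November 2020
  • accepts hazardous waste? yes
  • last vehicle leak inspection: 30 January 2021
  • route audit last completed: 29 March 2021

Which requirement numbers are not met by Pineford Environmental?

1. landfill permit verification 144 days ago vs limit 120 → not met
2. manifest records absent → not met
3. route audit 25 days ago vs limit 30 → met
4. pollution liability coverage $2,300,000 ≥ $2,300,000 → met
5. certified spill responders 0 < 2 → not met
6. condition 'transports medical waste' holds; auto liability coverage $1,575,000 < $1,625,000 → not met
7. drivers with hazwaste endorsement 3 < 5 → not met
8. customer complaint log absent → not met
9. condition 'operates a transfer station' holds; vehicle leak inspection 83 days ago vs limit 90 → met
10. condition 'accepts hazardous waste' holds; driver safety training 64 days ago vs limit 60 → not met
11. spill-response drill 136 days ago vs limit 180 → met
12. weight-scale calibration 113 days ago vs limit 90 → not met
Not met: 1, 2, 5, 6, 7, 8, 10, 12

1, 2, 5, 6, 7, 8, 10, 12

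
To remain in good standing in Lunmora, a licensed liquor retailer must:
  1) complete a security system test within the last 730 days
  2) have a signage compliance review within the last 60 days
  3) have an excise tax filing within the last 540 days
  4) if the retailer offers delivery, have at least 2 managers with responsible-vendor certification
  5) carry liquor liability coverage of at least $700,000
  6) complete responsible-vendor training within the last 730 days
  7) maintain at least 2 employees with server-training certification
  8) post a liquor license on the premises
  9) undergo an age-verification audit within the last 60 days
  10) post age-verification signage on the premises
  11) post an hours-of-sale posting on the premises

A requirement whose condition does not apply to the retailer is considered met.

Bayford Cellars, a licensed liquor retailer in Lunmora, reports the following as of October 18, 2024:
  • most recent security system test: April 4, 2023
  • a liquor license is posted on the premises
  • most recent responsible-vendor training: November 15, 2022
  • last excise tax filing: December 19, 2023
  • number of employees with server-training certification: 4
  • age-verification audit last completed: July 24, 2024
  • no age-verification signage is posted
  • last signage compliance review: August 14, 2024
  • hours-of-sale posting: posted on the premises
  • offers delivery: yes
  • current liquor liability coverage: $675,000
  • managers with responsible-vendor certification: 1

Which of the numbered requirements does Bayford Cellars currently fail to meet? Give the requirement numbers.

1. security system test 563 days ago vs limit 730 → met
2. signage compliance review 65 days ago vs limit 60 → not met
3. excise tax filing 304 days ago vs limit 540 → met
4. condition 'offers delivery' holds; managers with responsible-vendor certification 1 < 2 → not met
5. liquor liability coverage $675,000 < $700,000 → not met
6. responsible-vendor training 703 days ago vs limit 730 → met
7. employees with server-training certification 4 ≥ 2 → met
8. liquor license present → met
9. age-verification audit 86 days ago vs limit 60 → not met
10. age-verification signage absent → not met
11. hours-of-sale posting present → met
Not met: 2, 4, 5, 9, 10

2, 4, 5, 9, 10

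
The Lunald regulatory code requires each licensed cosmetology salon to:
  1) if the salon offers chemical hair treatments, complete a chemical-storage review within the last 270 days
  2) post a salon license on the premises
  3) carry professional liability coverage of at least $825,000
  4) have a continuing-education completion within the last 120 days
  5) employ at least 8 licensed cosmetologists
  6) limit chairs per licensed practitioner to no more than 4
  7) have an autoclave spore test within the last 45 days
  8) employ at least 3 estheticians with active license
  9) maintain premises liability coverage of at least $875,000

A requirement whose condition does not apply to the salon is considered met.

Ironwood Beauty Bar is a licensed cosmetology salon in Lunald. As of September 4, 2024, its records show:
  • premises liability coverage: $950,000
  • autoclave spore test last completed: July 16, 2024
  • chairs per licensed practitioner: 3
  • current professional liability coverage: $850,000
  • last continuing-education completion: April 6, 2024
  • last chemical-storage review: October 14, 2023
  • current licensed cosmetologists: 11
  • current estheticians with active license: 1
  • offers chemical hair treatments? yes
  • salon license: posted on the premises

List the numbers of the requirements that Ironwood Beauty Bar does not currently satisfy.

1. condition 'offers chemical hair treatments' holds; chemical-storage review 326 days ago vs limit 270 → not met
2. salon license present → met
3. professional liability coverage $850,000 ≥ $825,000 → met
4. continuing-education completion 151 days ago vs limit 120 → not met
5. licensed cosmetologists 11 ≥ 8 → met
6. chairs per licensed practitioner 3 ≤ 4 → met
7. autoclave spore test 50 days ago vs limit 45 → not met
8. estheticians with active license 1 < 3 → not met
9. premises liability coverage $950,000 ≥ $875,000 → met
Not met: 1, 4, 7, 8

1, 4, 7, 8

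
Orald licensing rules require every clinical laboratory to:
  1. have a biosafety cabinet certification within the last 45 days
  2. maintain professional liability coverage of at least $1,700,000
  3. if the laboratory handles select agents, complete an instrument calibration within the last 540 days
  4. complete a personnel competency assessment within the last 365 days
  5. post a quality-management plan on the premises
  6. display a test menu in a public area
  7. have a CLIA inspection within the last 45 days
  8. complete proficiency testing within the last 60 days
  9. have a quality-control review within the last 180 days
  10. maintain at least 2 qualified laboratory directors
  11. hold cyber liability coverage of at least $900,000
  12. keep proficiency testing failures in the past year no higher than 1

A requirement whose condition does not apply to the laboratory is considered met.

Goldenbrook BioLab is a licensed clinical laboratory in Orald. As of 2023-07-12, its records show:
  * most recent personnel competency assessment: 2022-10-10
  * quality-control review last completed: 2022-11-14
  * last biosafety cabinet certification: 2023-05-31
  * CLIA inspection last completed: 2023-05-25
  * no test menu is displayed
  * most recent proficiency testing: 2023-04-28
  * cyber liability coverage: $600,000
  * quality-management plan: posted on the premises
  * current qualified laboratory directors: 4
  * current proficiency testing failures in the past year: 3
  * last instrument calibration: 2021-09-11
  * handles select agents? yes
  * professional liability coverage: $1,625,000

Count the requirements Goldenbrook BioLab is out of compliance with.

1. biosafety cabinet certification 42 days ago vs limit 45 → met
2. professional liability coverage $1,625,000 < $1,700,000 → not met
3. condition 'handles select agents' holds; instrument calibration 669 days ago vs limit 540 → not met
4. personnel competency assessment 275 days ago vs limit 365 → met
5. quality-management plan present → met
6. test menu absent → not met
7. CLIA inspection 48 days ago vs limit 45 → not met
8. proficiency testing 75 days ago vs limit 60 → not met
9. quality-control review 240 days ago vs limit 180 → not met
10. qualified laboratory directors 4 ≥ 2 → met
11. cyber liability coverage $600,000 < $900,000 → not met
12. proficiency testing failures in the past year 3 > 1 → not met
Not met: 8 of 12

8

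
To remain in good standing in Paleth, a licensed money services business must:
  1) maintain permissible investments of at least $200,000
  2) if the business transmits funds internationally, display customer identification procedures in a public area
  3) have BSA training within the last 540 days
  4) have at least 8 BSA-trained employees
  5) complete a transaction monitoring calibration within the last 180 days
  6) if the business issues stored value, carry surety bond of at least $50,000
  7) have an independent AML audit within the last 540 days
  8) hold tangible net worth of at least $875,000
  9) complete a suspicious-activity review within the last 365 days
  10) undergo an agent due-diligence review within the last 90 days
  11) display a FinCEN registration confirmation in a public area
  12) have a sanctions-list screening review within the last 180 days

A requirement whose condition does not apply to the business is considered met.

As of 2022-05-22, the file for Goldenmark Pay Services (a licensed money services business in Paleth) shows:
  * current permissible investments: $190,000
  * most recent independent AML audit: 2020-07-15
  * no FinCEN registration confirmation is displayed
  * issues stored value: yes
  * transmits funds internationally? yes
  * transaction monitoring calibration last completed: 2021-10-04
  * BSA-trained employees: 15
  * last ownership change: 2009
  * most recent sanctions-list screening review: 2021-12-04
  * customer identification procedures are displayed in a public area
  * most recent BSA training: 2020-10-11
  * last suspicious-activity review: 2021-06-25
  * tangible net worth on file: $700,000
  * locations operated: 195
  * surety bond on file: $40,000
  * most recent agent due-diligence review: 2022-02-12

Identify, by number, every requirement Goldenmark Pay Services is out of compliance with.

1. permissible investments $190,000 < $200,000 → not met
2. condition 'transmits funds internationally' holds; customer identification procedures present → met
3. BSA training 588 days ago vs limit 540 → not met
4. BSA-trained employees 15 ≥ 8 → met
5. transaction monitoring calibration 230 days ago vs limit 180 → not met
6. condition 'issues stored value' holds; surety bond $40,000 < $50,000 → not met
7. independent AML audit 676 days ago vs limit 540 → not met
8. tangible net worth $700,000 < $875,000 → not met
9. suspicious-activity review 331 days ago vs limit 365 → met
10. agent due-diligence review 99 days ago vs limit 90 → not met
11. FinCEN registration confirmation absent → not met
12. sanctions-list screening review 169 days ago vs limit 180 → met
Not met: 1, 3, 5, 6, 7, 8, 10, 11

1, 3, 5, 6, 7, 8, 10, 11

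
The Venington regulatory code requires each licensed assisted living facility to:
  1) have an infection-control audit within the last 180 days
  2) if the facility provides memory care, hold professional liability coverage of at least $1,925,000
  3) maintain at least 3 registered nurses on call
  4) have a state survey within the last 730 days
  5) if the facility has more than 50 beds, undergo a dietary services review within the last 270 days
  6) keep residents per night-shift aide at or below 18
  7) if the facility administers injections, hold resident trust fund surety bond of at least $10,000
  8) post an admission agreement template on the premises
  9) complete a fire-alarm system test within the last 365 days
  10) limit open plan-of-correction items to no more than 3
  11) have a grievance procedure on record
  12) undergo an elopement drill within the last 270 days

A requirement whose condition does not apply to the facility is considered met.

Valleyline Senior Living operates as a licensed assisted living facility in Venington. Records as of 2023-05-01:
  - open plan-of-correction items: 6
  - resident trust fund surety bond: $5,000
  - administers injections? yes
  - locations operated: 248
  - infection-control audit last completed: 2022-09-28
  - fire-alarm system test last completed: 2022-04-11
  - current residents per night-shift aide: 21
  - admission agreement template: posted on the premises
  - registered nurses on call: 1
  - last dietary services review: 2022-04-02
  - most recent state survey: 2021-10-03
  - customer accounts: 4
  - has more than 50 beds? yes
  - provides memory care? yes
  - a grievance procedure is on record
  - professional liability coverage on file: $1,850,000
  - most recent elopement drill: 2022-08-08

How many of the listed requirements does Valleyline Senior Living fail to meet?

1. infection-control audit 215 days ago vs limit 180 → not met
2. condition 'provides memory care' holds; professional liability coverage $1,850,000 < $1,925,000 → not met
3. registered nurses on call 1 < 3 → not met
4. state survey 575 days ago vs limit 730 → met
5. condition 'has more than 50 beds' holds; dietary services review 394 days ago vs limit 270 → not met
6. residents per night-shift aide 21 > 18 → not met
7. condition 'administers injections' holds; resident trust fund surety bond $5,000 < $10,000 → not met
8. admission agreement template present → met
9. fire-alarm system test 385 days ago vs limit 365 → not met
10. open plan-of-correction items 6 > 3 → not met
11. grievance procedure present → met
12. elopement drill 266 days ago vs limit 270 → met
Not met: 8 of 12

8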